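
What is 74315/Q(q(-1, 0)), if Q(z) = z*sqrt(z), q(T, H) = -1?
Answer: 74315*I ≈ 74315.0*I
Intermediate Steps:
Q(z) = z**(3/2)
74315/Q(q(-1, 0)) = 74315/((-1)**(3/2)) = 74315/((-I)) = 74315*I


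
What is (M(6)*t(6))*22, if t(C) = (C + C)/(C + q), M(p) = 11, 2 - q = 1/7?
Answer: 1848/5 ≈ 369.60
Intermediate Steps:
q = 13/7 (q = 2 - 1/7 = 13/7 ≈ 1.8571)
t(C) = 2*C/(13/7 + C) (t(C) = (C + C)/(C + 13/7) = (2*C)/(13/7 + C) = 2*C/(13/7 + C))
(M(6)*t(6))*22 = (11*(14*6/(13 + 7*6)))*22 = (11*(14*6/(13 + 42)))*22 = (11*(14*6/55))*22 = (11*(14*6*(1/55)))*22 = (11*(84/55))*22 = (84/5)*22 = 1848/5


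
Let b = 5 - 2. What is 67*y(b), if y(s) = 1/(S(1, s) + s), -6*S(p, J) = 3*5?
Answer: 134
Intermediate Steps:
b = 3
S(p, J) = -5/2
y(s) = 1/(-5/2 + s)
67*y(b) = 67*(2/(-5 + 2*3)) = 67*(2/(-5 + 6)) = 67*(2/1) = 67*(2*1) = 67*2 = 134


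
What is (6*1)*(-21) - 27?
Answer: -153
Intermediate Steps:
(6*1)*(-21) - 27 = 6*(-21) - 27 = -126 - 27 = -153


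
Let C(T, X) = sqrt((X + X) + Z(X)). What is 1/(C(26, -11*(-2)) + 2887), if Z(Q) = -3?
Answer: 2887/8334728 - sqrt(41)/8334728 ≈ 0.00034561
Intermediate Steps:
C(T, X) = sqrt(-3 + 2*X) (C(T, X) = sqrt((X + X) - 3) = sqrt(2*X - 3) = sqrt(-3 + 2*X))
1/(C(26, -11*(-2)) + 2887) = 1/(sqrt(-3 + 2*(-11*(-2))) + 2887) = 1/(sqrt(-3 + 2*22) + 2887) = 1/(sqrt(-3 + 44) + 2887) = 1/(sqrt(41) + 2887) = 1/(2887 + sqrt(41))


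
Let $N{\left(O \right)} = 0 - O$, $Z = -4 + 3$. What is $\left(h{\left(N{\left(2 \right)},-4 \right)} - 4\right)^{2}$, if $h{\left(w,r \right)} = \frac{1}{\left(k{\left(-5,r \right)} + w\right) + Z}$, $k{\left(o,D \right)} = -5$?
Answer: $\frac{1089}{64} \approx 17.016$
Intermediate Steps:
$Z = -1$
$N{\left(O \right)} = - O$
$h{\left(w,r \right)} = \frac{1}{-6 + w}$ ($h{\left(w,r \right)} = \frac{1}{\left(-5 + w\right) - 1} = \frac{1}{-6 + w}$)
$\left(h{\left(N{\left(2 \right)},-4 \right)} - 4\right)^{2} = \left(\frac{1}{-6 - 2} - 4\right)^{2} = \left(\frac{1}{-8} - 4\right)^{2} = \left(- \frac{1}{8} - 4\right)^{2} = \left(- \frac{33}{8}\right)^{2} = \frac{1089}{64}$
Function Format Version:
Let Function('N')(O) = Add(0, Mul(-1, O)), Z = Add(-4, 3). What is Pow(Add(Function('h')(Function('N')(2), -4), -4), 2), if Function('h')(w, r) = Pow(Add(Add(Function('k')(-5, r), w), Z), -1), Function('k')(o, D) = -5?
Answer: Rational(1089, 64) ≈ 17.016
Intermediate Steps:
Z = -1
Function('N')(O) = Mul(-1, O)
Function('h')(w, r) = Pow(Add(-6, w), -1) (Function('h')(w, r) = Pow(Add(Add(-5, w), -1), -1) = Pow(Add(-6, w), -1))
Pow(Add(Function('h')(Function('N')(2), -4), -4), 2) = Pow(Add(Pow(Add(-6, Mul(-1, 2)), -1), -4), 2) = Pow(Add(Pow(Add(-6, -2), -1), -4), 2) = Pow(Add(Pow(-8, -1), -4), 2) = Pow(Add(Rational(-1, 8), -4), 2) = Pow(Rational(-33, 8), 2) = Rational(1089, 64)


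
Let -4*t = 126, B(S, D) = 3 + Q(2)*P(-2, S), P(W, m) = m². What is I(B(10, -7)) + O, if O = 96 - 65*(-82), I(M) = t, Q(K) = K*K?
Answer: 10789/2 ≈ 5394.5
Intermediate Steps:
Q(K) = K²
B(S, D) = 3 + 4*S² (B(S, D) = 3 + 2²*S² = 3 + 4*S²)
t = -63/2 (t = -¼*126 = -63/2 ≈ -31.500)
I(M) = -63/2
O = 5426 (O = 96 + 5330 = 5426)
I(B(10, -7)) + O = -63/2 + 5426 = 10789/2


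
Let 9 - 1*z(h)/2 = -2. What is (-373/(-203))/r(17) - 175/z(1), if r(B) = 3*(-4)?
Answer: -217253/26796 ≈ -8.1077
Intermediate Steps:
z(h) = 22 (z(h) = 18 - 2*(-2) = 18 + 4 = 22)
r(B) = -12
(-373/(-203))/r(17) - 175/z(1) = -373/(-203)/(-12) - 175/22 = -373*(-1/203)*(-1/12) - 175*1/22 = (373/203)*(-1/12) - 175/22 = -373/2436 - 175/22 = -217253/26796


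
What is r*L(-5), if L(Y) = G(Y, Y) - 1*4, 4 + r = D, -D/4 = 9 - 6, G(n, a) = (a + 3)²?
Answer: 0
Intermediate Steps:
G(n, a) = (3 + a)²
D = -12 (D = -4*(9 - 6) = -4*3 = -12)
r = -16 (r = -4 - 12 = -16)
L(Y) = -4 + (3 + Y)² (L(Y) = (3 + Y)² - 1*4 = (3 + Y)² - 4 = -4 + (3 + Y)²)
r*L(-5) = -16*(-4 + (3 - 5)²) = -16*(-4 + (-2)²) = -16*(-4 + 4) = -16*0 = 0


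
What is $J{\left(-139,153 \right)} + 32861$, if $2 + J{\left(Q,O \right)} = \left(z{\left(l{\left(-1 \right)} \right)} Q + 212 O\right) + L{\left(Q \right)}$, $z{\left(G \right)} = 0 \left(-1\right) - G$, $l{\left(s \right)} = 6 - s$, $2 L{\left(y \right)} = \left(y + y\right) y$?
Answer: $85589$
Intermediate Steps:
$L{\left(y \right)} = y^{2}$ ($L{\left(y \right)} = \frac{\left(y + y\right) y}{2} = \frac{2 y y}{2} = \frac{2 y^{2}}{2} = y^{2}$)
$z{\left(G \right)} = - G$ ($z{\left(G \right)} = 0 - G = - G$)
$J{\left(Q,O \right)} = -2 + Q^{2} - 7 Q + 212 O$ ($J{\left(Q,O \right)} = -2 + \left(\left(- (6 - -1) Q + 212 O\right) + Q^{2}\right) = -2 + \left(\left(- (6 + 1) Q + 212 O\right) + Q^{2}\right) = -2 + \left(\left(\left(-1\right) 7 Q + 212 O\right) + Q^{2}\right) = -2 + \left(\left(- 7 Q + 212 O\right) + Q^{2}\right) = -2 + \left(Q^{2} - 7 Q + 212 O\right) = -2 + Q^{2} - 7 Q + 212 O$)
$J{\left(-139,153 \right)} + 32861 = \left(-2 + \left(-139\right)^{2} - -973 + 212 \cdot 153\right) + 32861 = \left(-2 + 19321 + 973 + 32436\right) + 32861 = 52728 + 32861 = 85589$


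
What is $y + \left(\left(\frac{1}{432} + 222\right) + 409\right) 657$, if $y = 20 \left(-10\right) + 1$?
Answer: $\frac{19889737}{48} \approx 4.1437 \cdot 10^{5}$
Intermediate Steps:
$y = -199$ ($y = -200 + 1 = -199$)
$y + \left(\left(\frac{1}{432} + 222\right) + 409\right) 657 = -199 + \left(\left(\frac{1}{432} + 222\right) + 409\right) 657 = -199 + \left(\frac{95905}{432} + 409\right) 657 = -199 + \frac{272593}{432} \cdot 657 = -199 + \frac{19899289}{48} = \frac{19889737}{48}$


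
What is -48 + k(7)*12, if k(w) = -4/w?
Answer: -384/7 ≈ -54.857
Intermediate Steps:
-48 + k(7)*12 = -48 - 4/7*12 = -48 - 48/7 = -384/7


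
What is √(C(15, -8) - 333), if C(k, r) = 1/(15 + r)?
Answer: I*√16310/7 ≈ 18.244*I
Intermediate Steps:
√(C(15, -8) - 333) = √(1/(15 - 8) - 333) = √(1/7 - 333) = √(⅐ - 333) = √(-2330/7) = I*√16310/7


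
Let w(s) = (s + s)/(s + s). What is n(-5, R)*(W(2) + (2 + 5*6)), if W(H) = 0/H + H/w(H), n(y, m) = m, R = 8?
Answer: 272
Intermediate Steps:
w(s) = 1 (w(s) = (2*s)/((2*s)) = (2*s)*(1/(2*s)) = 1)
W(H) = H (W(H) = 0/H + H/1 = 0 + H*1 = 0 + H = H)
n(-5, R)*(W(2) + (2 + 5*6)) = 8*(2 + (2 + 5*6)) = 8*(2 + (2 + 30)) = 8*(2 + 32) = 8*34 = 272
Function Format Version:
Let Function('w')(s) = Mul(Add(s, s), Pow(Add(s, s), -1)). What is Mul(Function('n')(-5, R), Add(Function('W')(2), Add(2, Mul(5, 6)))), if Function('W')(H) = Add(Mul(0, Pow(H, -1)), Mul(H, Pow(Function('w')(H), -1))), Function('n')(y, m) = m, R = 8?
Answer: 272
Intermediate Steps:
Function('w')(s) = 1 (Function('w')(s) = Mul(Mul(2, s), Pow(Mul(2, s), -1)) = Mul(Mul(2, s), Mul(Rational(1, 2), Pow(s, -1))) = 1)
Function('W')(H) = H (Function('W')(H) = Add(Mul(0, Pow(H, -1)), Mul(H, Pow(1, -1))) = Add(0, Mul(H, 1)) = Add(0, H) = H)
Mul(Function('n')(-5, R), Add(Function('W')(2), Add(2, Mul(5, 6)))) = Mul(8, Add(2, Add(2, Mul(5, 6)))) = Mul(8, Add(2, Add(2, 30))) = Mul(8, Add(2, 32)) = Mul(8, 34) = 272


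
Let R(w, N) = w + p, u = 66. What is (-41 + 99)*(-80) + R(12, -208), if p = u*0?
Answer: -4628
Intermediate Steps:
p = 0 (p = 66*0 = 0)
R(w, N) = w (R(w, N) = w + 0 = w)
(-41 + 99)*(-80) + R(12, -208) = (-41 + 99)*(-80) + 12 = 58*(-80) + 12 = -4640 + 12 = -4628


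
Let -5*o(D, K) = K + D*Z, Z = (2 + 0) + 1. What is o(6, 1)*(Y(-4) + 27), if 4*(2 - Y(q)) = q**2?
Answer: -95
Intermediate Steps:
Z = 3 (Z = 2 + 1 = 3)
Y(q) = 2 - q**2/4
o(D, K) = -3*D/5 - K/5 (o(D, K) = -(K + D*3)/5 = -(K + 3*D)/5 = -3*D/5 - K/5)
o(6, 1)*(Y(-4) + 27) = (-3/5*6 - 1/5*1)*((2 - 1/4*(-4)**2) + 27) = (-18/5 - 1/5)*((2 - 1/4*16) + 27) = -19*((2 - 4) + 27)/5 = -19*(-2 + 27)/5 = -19/5*25 = -95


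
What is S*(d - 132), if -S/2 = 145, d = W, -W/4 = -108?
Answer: -87000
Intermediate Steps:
W = 432 (W = -4*(-108) = 432)
d = 432
S = -290 (S = -2*145 = -290)
S*(d - 132) = -290*(432 - 132) = -290*300 = -87000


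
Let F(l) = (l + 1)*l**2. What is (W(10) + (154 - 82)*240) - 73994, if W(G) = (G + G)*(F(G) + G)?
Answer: -34514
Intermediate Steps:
F(l) = l**2*(1 + l) (F(l) = (1 + l)*l**2 = l**2*(1 + l))
W(G) = 2*G*(G + G**2*(1 + G)) (W(G) = (G + G)*(G**2*(1 + G) + G) = (2*G)*(G + G**2*(1 + G)) = 2*G*(G + G**2*(1 + G)))
(W(10) + (154 - 82)*240) - 73994 = (2*10**2*(1 + 10*(1 + 10)) + (154 - 82)*240) - 73994 = (2*100*(1 + 10*11) + 72*240) - 73994 = (2*100*(1 + 110) + 17280) - 73994 = (2*100*111 + 17280) - 73994 = (22200 + 17280) - 73994 = 39480 - 73994 = -34514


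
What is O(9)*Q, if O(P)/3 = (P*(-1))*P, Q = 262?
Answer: -63666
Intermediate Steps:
O(P) = -3*P² (O(P) = 3*((P*(-1))*P) = 3*((-P)*P) = 3*(-P²) = -3*P²)
O(9)*Q = -3*9²*262 = -3*81*262 = -243*262 = -63666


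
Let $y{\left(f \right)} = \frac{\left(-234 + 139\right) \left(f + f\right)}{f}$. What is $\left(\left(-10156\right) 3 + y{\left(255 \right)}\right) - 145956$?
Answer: $-176614$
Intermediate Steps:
$y{\left(f \right)} = -190$ ($y{\left(f \right)} = \frac{\left(-95\right) 2 f}{f} = \frac{\left(-190\right) f}{f} = -190$)
$\left(\left(-10156\right) 3 + y{\left(255 \right)}\right) - 145956 = \left(\left(-10156\right) 3 - 190\right) - 145956 = \left(-30468 - 190\right) - 145956 = -30658 - 145956 = -176614$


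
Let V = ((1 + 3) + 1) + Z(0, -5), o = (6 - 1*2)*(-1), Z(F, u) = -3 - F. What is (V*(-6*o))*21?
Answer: 1008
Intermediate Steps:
o = -4 (o = (6 - 2)*(-1) = 4*(-1) = -4)
V = 2 (V = ((1 + 3) + 1) + (-3 - 1*0) = (4 + 1) + (-3 + 0) = 5 - 3 = 2)
(V*(-6*o))*21 = (2*(-6*(-4)))*21 = (2*24)*21 = 48*21 = 1008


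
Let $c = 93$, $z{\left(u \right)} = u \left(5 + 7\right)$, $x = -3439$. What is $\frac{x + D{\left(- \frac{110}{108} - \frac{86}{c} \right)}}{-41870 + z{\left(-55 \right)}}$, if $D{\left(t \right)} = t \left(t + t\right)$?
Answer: $\frac{4807931573}{59590399140} \approx 0.080683$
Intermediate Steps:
$z{\left(u \right)} = 12 u$ ($z{\left(u \right)} = u 12 = 12 u$)
$D{\left(t \right)} = 2 t^{2}$ ($D{\left(t \right)} = t 2 t = 2 t^{2}$)
$\frac{x + D{\left(- \frac{110}{108} - \frac{86}{c} \right)}}{-41870 + z{\left(-55 \right)}} = \frac{-3439 + 2 \left(- \frac{110}{108} - \frac{86}{93}\right)^{2}}{-41870 + 12 \left(-55\right)} = \frac{-3439 + 2 \left(\left(-110\right) \frac{1}{108} - \frac{86}{93}\right)^{2}}{-41870 - 660} = \frac{-3439 + 2 \left(- \frac{55}{54} - \frac{86}{93}\right)^{2}}{-42530} = \left(-3439 + 2 \left(- \frac{3253}{1674}\right)^{2}\right) \left(- \frac{1}{42530}\right) = \left(-3439 + 2 \cdot \frac{10582009}{2802276}\right) \left(- \frac{1}{42530}\right) = \left(-3439 + \frac{10582009}{1401138}\right) \left(- \frac{1}{42530}\right) = \left(- \frac{4807931573}{1401138}\right) \left(- \frac{1}{42530}\right) = \frac{4807931573}{59590399140}$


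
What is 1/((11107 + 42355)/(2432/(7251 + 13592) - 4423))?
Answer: -4851903/58647814 ≈ -0.082729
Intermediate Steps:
1/((11107 + 42355)/(2432/(7251 + 13592) - 4423)) = 1/(53462/(2432/20843 - 4423)) = 1/(53462/(2432*(1/20843) - 4423)) = 1/(53462/(128/1097 - 4423)) = 1/(53462/(-4851903/1097)) = 1/(53462*(-1097/4851903)) = 1/(-58647814/4851903) = -4851903/58647814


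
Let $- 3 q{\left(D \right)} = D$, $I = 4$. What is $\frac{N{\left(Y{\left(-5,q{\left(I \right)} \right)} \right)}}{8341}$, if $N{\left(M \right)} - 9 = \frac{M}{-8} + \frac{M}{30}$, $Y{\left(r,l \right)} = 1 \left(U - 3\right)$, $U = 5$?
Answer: $\frac{529}{500460} \approx 0.001057$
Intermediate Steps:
$q{\left(D \right)} = - \frac{D}{3}$
$Y{\left(r,l \right)} = 2$ ($Y{\left(r,l \right)} = 1 \left(5 - 3\right) = 1 \cdot 2 = 2$)
$N{\left(M \right)} = 9 - \frac{11 M}{120}$ ($N{\left(M \right)} = 9 + \left(\frac{M}{-8} + \frac{M}{30}\right) = 9 + \left(M \left(- \frac{1}{8}\right) + M \frac{1}{30}\right) = 9 + \left(- \frac{M}{8} + \frac{M}{30}\right) = 9 - \frac{11 M}{120}$)
$\frac{N{\left(Y{\left(-5,q{\left(I \right)} \right)} \right)}}{8341} = \frac{9 - \frac{11}{60}}{8341} = \left(9 - \frac{11}{60}\right) \frac{1}{8341} = \frac{529}{60} \cdot \frac{1}{8341} = \frac{529}{500460}$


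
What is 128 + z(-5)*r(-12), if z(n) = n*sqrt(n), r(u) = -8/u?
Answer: 128 - 10*I*sqrt(5)/3 ≈ 128.0 - 7.4536*I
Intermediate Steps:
z(n) = n**(3/2)
128 + z(-5)*r(-12) = 128 + (-5)**(3/2)*(-8/(-12)) = 128 + (-5*I*sqrt(5))*(-8*(-1/12)) = 128 - 5*I*sqrt(5)*(2/3) = 128 - 10*I*sqrt(5)/3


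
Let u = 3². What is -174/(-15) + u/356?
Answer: 20693/1780 ≈ 11.625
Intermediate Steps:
u = 9
-174/(-15) + u/356 = -174/(-15) + 9/356 = -174*(-1/15) + 9*(1/356) = 58/5 + 9/356 = 20693/1780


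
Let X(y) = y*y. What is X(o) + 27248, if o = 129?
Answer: 43889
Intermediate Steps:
X(y) = y²
X(o) + 27248 = 129² + 27248 = 16641 + 27248 = 43889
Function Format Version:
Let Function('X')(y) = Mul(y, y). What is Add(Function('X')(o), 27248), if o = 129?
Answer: 43889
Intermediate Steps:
Function('X')(y) = Pow(y, 2)
Add(Function('X')(o), 27248) = Add(Pow(129, 2), 27248) = Add(16641, 27248) = 43889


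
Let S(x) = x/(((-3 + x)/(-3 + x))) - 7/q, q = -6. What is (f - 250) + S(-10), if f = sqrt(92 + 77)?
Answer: -1475/6 ≈ -245.83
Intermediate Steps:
S(x) = 7/6 + x (S(x) = x/(((-3 + x)/(-3 + x))) - 7/(-6) = x/1 - 7*(-1/6) = x*1 + 7/6 = x + 7/6 = 7/6 + x)
f = 13 (f = sqrt(169) = 13)
(f - 250) + S(-10) = (13 - 250) + (7/6 - 10) = -237 - 53/6 = -1475/6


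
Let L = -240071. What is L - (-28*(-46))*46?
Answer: -299319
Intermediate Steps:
L - (-28*(-46))*46 = -240071 - (-28*(-46))*46 = -240071 - 1288*46 = -240071 - 1*59248 = -240071 - 59248 = -299319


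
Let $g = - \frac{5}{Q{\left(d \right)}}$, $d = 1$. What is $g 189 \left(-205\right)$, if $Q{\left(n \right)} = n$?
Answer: $193725$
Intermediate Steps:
$g = -5$ ($g = - \frac{5}{1} = \left(-5\right) 1 = -5$)
$g 189 \left(-205\right) = \left(-5\right) 189 \left(-205\right) = \left(-945\right) \left(-205\right) = 193725$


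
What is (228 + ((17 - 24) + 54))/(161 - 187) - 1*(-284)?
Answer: 7109/26 ≈ 273.42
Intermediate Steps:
(228 + ((17 - 24) + 54))/(161 - 187) - 1*(-284) = (228 + (-7 + 54))/(-26) + 284 = (228 + 47)*(-1/26) + 284 = 275*(-1/26) + 284 = -275/26 + 284 = 7109/26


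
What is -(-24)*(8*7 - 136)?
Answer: -1920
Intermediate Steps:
-(-24)*(8*7 - 136) = -(-24)*(56 - 136) = -(-24)*(-80) = -24*80 = -1920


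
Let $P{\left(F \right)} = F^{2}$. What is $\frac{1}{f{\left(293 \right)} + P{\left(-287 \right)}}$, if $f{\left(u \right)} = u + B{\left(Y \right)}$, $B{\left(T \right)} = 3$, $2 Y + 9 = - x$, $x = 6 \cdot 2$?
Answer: $\frac{1}{82665} \approx 1.2097 \cdot 10^{-5}$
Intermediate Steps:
$x = 12$
$Y = - \frac{21}{2}$ ($Y = - \frac{9}{2} + \frac{\left(-1\right) 12}{2} = - \frac{9}{2} + \frac{1}{2} \left(-12\right) = - \frac{9}{2} - 6 = - \frac{21}{2} \approx -10.5$)
$f{\left(u \right)} = 3 + u$ ($f{\left(u \right)} = u + 3 = 3 + u$)
$\frac{1}{f{\left(293 \right)} + P{\left(-287 \right)}} = \frac{1}{\left(3 + 293\right) + \left(-287\right)^{2}} = \frac{1}{296 + 82369} = \frac{1}{82665}$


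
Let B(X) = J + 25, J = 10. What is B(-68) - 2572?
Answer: -2537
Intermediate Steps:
B(X) = 35 (B(X) = 10 + 25 = 35)
B(-68) - 2572 = 35 - 2572 = -2537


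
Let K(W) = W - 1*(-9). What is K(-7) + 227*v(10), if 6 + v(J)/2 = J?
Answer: 1818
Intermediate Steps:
v(J) = -12 + 2*J
K(W) = 9 + W (K(W) = W + 9 = 9 + W)
K(-7) + 227*v(10) = (9 - 7) + 227*(-12 + 2*10) = 2 + 227*(-12 + 20) = 2 + 227*8 = 2 + 1816 = 1818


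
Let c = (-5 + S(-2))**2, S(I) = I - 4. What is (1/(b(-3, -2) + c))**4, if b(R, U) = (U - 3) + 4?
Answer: 1/207360000 ≈ 4.8225e-9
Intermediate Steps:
S(I) = -4 + I
b(R, U) = 1 + U (b(R, U) = (-3 + U) + 4 = 1 + U)
c = 121 (c = (-5 + (-4 - 2))**2 = (-5 - 6)**2 = (-11)**2 = 121)
(1/(b(-3, -2) + c))**4 = (1/((1 - 2) + 121))**4 = (1/(-1 + 121))**4 = (1/120)**4 = 1/207360000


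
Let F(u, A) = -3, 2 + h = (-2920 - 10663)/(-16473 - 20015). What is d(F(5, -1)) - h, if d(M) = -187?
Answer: -6763863/36488 ≈ -185.37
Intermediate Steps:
h = -59393/36488 (h = -2 + (-2920 - 10663)/(-16473 - 20015) = -2 - 13583/(-36488) = -2 - 13583*(-1/36488) = -2 + 13583/36488 = -59393/36488 ≈ -1.6277)
d(F(5, -1)) - h = -187 - 1*(-59393/36488) = -187 + 59393/36488 = -6763863/36488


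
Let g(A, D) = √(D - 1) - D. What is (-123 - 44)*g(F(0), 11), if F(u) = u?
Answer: 1837 - 167*√10 ≈ 1308.9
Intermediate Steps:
g(A, D) = √(-1 + D) - D
(-123 - 44)*g(F(0), 11) = (-123 - 44)*(√(-1 + 11) - 1*11) = -167*(√10 - 11) = -167*(-11 + √10) = 1837 - 167*√10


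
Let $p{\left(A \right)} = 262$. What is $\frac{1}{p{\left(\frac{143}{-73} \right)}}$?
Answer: $\frac{1}{262} \approx 0.0038168$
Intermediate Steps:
$\frac{1}{p{\left(\frac{143}{-73} \right)}} = \frac{1}{262}$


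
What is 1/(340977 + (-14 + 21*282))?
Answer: 1/346885 ≈ 2.8828e-6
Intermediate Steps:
1/(340977 + (-14 + 21*282)) = 1/(340977 + (-14 + 5922)) = 1/(340977 + 5908) = 1/346885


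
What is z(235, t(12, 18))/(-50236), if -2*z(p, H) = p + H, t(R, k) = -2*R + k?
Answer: 229/100472 ≈ 0.0022792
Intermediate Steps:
t(R, k) = k - 2*R
z(p, H) = -H/2 - p/2 (z(p, H) = -(p + H)/2 = -(H + p)/2 = -H/2 - p/2)
z(235, t(12, 18))/(-50236) = (-(18 - 2*12)/2 - 1/2*235)/(-50236) = (-(18 - 24)/2 - 235/2)*(-1/50236) = (-1/2*(-6) - 235/2)*(-1/50236) = (3 - 235/2)*(-1/50236) = -229/2*(-1/50236) = 229/100472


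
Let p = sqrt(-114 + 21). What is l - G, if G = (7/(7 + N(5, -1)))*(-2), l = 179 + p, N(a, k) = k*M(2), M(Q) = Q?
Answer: 909/5 + I*sqrt(93) ≈ 181.8 + 9.6436*I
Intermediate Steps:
p = I*sqrt(93) (p = sqrt(-93) = I*sqrt(93) ≈ 9.6436*I)
N(a, k) = 2*k (N(a, k) = k*2 = 2*k)
l = 179 + I*sqrt(93) ≈ 179.0 + 9.6436*I
G = -14/5 (G = (7/(7 + 2*(-1)))*(-2) = (7/(7 - 2))*(-2) = (7/5)*(-2) = -14/5 ≈ -2.8000)
l - G = (179 + I*sqrt(93)) - 1*(-14/5) = (179 + I*sqrt(93)) + 14/5 = 909/5 + I*sqrt(93)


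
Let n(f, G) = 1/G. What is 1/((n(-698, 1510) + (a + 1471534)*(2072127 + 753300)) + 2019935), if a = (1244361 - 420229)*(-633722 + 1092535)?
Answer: 1510/1613226029255648076351 ≈ 9.3601e-19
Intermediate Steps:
a = 378122475316 (a = 824132*458813 = 378122475316)
1/((n(-698, 1510) + (a + 1471534)*(2072127 + 753300)) + 2019935) = 1/((1/1510 + (378122475316 + 1471534)*(2072127 + 753300)) + 2019935) = 1/((1/1510 + 378123946850*2825427) + 2019935) = 1/((1/1510 + 1068361608776554950) + 2019935) = 1/(1613226029252597974501/1510 + 2019935) = 1/(1613226029255648076351/1510) = 1510/1613226029255648076351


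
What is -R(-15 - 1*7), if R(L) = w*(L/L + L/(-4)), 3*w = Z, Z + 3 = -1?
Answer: 26/3 ≈ 8.6667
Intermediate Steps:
Z = -4 (Z = -3 - 1 = -4)
w = -4/3 (w = (⅓)*(-4) = -4/3 ≈ -1.3333)
R(L) = -4/3 + L/3 (R(L) = -4*(L/L + L/(-4))/3 = -4*(1 + L*(-¼))/3 = -4*(1 - L/4)/3 = -4/3 + L/3)
-R(-15 - 1*7) = -(-4/3 + (-15 - 1*7)/3) = -(-4/3 + (-15 - 7)/3) = -(-4/3 + (⅓)*(-22)) = -(-4/3 - 22/3) = -1*(-26/3) = 26/3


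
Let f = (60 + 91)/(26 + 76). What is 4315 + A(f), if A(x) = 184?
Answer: 4499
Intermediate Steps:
f = 151/102 ≈ 1.4804
4315 + A(f) = 4315 + 184 = 4499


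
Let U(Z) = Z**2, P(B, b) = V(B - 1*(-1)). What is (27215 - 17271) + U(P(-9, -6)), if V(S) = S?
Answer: 10008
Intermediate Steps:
P(B, b) = 1 + B (P(B, b) = B - 1*(-1) = B + 1 = 1 + B)
(27215 - 17271) + U(P(-9, -6)) = (27215 - 17271) + (1 - 9)**2 = 9944 + (-8)**2 = 9944 + 64 = 10008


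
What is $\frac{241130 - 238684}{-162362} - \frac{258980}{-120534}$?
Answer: $\frac{10438421149}{4892535327} \approx 2.1335$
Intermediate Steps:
$\frac{241130 - 238684}{-162362} - \frac{258980}{-120534} = 2446 \left(- \frac{1}{162362}\right) - - \frac{129490}{60267} = - \frac{1223}{81181} + \frac{129490}{60267} = \frac{10438421149}{4892535327}$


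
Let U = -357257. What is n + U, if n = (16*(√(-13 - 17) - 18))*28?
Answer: -365321 + 448*I*√30 ≈ -3.6532e+5 + 2453.8*I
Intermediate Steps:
n = -8064 + 448*I*√30 (n = (16*(√(-30) - 18))*28 = (16*(I*√30 - 18))*28 = (16*(-18 + I*√30))*28 = (-288 + 16*I*√30)*28 = -8064 + 448*I*√30 ≈ -8064.0 + 2453.8*I)
n + U = (-8064 + 448*I*√30) - 357257 = -365321 + 448*I*√30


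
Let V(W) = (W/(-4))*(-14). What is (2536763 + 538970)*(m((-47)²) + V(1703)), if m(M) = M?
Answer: 50254401487/2 ≈ 2.5127e+10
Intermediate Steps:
V(W) = 7*W/2 (V(W) = (W*(-¼))*(-14) = -W/4*(-14) = 7*W/2)
(2536763 + 538970)*(m((-47)²) + V(1703)) = (2536763 + 538970)*((-47)² + (7/2)*1703) = 3075733*(2209 + 11921/2) = 3075733*(16339/2) = 50254401487/2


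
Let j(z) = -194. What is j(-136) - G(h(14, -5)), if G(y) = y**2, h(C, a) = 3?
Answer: -203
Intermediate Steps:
j(-136) - G(h(14, -5)) = -194 - 1*3**2 = -194 - 1*9 = -194 - 9 = -203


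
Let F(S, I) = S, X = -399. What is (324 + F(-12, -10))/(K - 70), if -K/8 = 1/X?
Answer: -62244/13961 ≈ -4.4584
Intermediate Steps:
K = 8/399 (K = -8/(-399) = -8*(-1/399) = 8/399 ≈ 0.020050)
(324 + F(-12, -10))/(K - 70) = (324 - 12)/(8/399 - 70) = 312/(-27922/399) = 312*(-399/27922) = -62244/13961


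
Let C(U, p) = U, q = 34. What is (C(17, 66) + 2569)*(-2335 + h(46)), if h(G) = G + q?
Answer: -5831430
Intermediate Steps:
h(G) = 34 + G (h(G) = G + 34 = 34 + G)
(C(17, 66) + 2569)*(-2335 + h(46)) = (17 + 2569)*(-2335 + (34 + 46)) = 2586*(-2335 + 80) = 2586*(-2255) = -5831430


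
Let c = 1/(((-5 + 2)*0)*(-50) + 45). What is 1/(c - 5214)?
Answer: -45/234629 ≈ -0.00019179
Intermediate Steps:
c = 1/45 (c = 1/(-3*0*(-50) + 45) = 1/(0*(-50) + 45) = 1/(0 + 45) = 1/45 ≈ 0.022222)
1/(c - 5214) = 1/(1/45 - 5214) = 1/(-234629/45) = -45/234629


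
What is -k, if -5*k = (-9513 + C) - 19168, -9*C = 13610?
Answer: -271739/45 ≈ -6038.6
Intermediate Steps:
C = -13610/9 (C = -⅑*13610 = -13610/9 ≈ -1512.2)
k = 271739/45 (k = -((-9513 - 13610/9) - 19168)/5 = -(-99227/9 - 19168)/5 = -⅕*(-271739/9) = 271739/45 ≈ 6038.6)
-k = -1*271739/45 = -271739/45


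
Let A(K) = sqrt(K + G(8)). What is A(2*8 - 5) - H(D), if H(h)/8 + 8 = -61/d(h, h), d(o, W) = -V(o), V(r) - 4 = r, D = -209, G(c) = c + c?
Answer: 13608/205 + 3*sqrt(3) ≈ 71.577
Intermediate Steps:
G(c) = 2*c
V(r) = 4 + r
A(K) = sqrt(16 + K) (A(K) = sqrt(K + 2*8) = sqrt(K + 16) = sqrt(16 + K))
d(o, W) = -4 - o (d(o, W) = -(4 + o) = -4 - o)
H(h) = -64 - 488/(-4 - h) (H(h) = -64 + 8*(-61/(-4 - h)) = -64 - 488/(-4 - h))
A(2*8 - 5) - H(D) = sqrt(16 + (2*8 - 5)) - 8*(29 - 8*(-209))/(4 - 209) = sqrt(16 + (16 - 5)) - 8*(29 + 1672)/(-205) = sqrt(16 + 11) - 8*(-1)*1701/205 = sqrt(27) - 1*(-13608/205) = 3*sqrt(3) + 13608/205 = 13608/205 + 3*sqrt(3)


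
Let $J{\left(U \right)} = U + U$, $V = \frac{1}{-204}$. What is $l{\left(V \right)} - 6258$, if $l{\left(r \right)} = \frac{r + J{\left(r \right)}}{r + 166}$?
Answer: $- \frac{211914657}{33863} \approx -6258.0$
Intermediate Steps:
$V = - \frac{1}{204} \approx -0.004902$
$J{\left(U \right)} = 2 U$
$l{\left(r \right)} = \frac{3 r}{166 + r}$ ($l{\left(r \right)} = \frac{r + 2 r}{r + 166} = \frac{3 r}{166 + r}$)
$l{\left(V \right)} - 6258 = 3 \left(- \frac{1}{204}\right) \frac{1}{166 - \frac{1}{204}} - 6258 = 3 \left(- \frac{1}{204}\right) \frac{1}{\frac{33863}{204}} - 6258 = 3 \left(- \frac{1}{204}\right) \frac{204}{33863} - 6258 = - \frac{3}{33863} - 6258 = - \frac{211914657}{33863}$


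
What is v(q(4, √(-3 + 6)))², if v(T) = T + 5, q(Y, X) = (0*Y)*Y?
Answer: 25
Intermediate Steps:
q(Y, X) = 0 (q(Y, X) = 0*Y = 0)
v(T) = 5 + T
v(q(4, √(-3 + 6)))² = (5 + 0)² = 5² = 25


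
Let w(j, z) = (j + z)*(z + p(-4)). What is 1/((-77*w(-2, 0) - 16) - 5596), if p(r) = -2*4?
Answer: -1/6844 ≈ -0.00014611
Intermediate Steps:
p(r) = -8
w(j, z) = (-8 + z)*(j + z) (w(j, z) = (j + z)*(z - 8) = (j + z)*(-8 + z) = (-8 + z)*(j + z))
1/((-77*w(-2, 0) - 16) - 5596) = 1/((-77*(0**2 - 8*(-2) - 8*0 - 2*0) - 16) - 5596) = 1/((-77*(0 + 16 + 0 + 0) - 16) - 5596) = 1/((-77*16 - 16) - 5596) = 1/((-1232 - 16) - 5596) = 1/(-1248 - 5596) = 1/(-6844) = -1/6844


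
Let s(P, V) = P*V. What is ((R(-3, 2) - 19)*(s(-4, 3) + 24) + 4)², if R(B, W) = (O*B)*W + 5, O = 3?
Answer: 144400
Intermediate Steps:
R(B, W) = 5 + 3*B*W (R(B, W) = (3*B)*W + 5 = 3*B*W + 5 = 5 + 3*B*W)
((R(-3, 2) - 19)*(s(-4, 3) + 24) + 4)² = (((5 + 3*(-3)*2) - 19)*(-4*3 + 24) + 4)² = (((5 - 18) - 19)*(-12 + 24) + 4)² = ((-13 - 19)*12 + 4)² = (-32*12 + 4)² = (-384 + 4)² = (-380)² = 144400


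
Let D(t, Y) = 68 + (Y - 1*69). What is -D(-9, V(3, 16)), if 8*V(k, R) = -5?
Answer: 13/8 ≈ 1.6250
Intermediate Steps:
V(k, R) = -5/8 (V(k, R) = (⅛)*(-5) = -5/8)
D(t, Y) = -1 + Y (D(t, Y) = 68 + (Y - 69) = 68 + (-69 + Y) = -1 + Y)
-D(-9, V(3, 16)) = -(-1 - 5/8) = -1*(-13/8) = 13/8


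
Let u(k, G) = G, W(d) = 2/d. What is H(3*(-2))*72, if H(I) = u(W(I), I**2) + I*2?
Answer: 1728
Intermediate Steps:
H(I) = I**2 + 2*I (H(I) = I**2 + I*2 = I**2 + 2*I)
H(3*(-2))*72 = ((3*(-2))*(2 + 3*(-2)))*72 = -6*(2 - 6)*72 = -6*(-4)*72 = 24*72 = 1728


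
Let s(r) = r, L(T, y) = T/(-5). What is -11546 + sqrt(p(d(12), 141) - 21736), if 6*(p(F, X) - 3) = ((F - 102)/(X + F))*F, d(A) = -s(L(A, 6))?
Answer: -11546 + I*sqrt(31035664065)/1195 ≈ -11546.0 + 147.42*I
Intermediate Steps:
L(T, y) = -T/5 (L(T, y) = T*(-1/5) = -T/5)
d(A) = A/5 (d(A) = -(-1)*A/5 = A/5)
p(F, X) = 3 + F*(-102 + F)/(6*(F + X)) (p(F, X) = 3 + (((F - 102)/(X + F))*F)/6 = 3 + (((-102 + F)/(F + X))*F)/6 = 3 + (F*(-102 + F)/(F + X))/6 = 3 + F*(-102 + F)/(6*(F + X)))
-11546 + sqrt(p(d(12), 141) - 21736) = -11546 + sqrt((-14*12/5 + 3*141 + ((1/5)*12)**2/6)/((1/5)*12 + 141) - 21736) = -11546 + sqrt((-14*12/5 + 423 + (12/5)**2/6)/(12/5 + 141) - 21736) = -11546 + sqrt((-168/5 + 423 + (1/6)*(144/25))/(717/5) - 21736) = -11546 + sqrt(5*(-168/5 + 423 + 24/25)/717 - 21736) = -11546 + sqrt((5/717)*(9759/25) - 21736) = -11546 + sqrt(3253/1195 - 21736) = -11546 + sqrt(-25971267/1195) = -11546 + I*sqrt(31035664065)/1195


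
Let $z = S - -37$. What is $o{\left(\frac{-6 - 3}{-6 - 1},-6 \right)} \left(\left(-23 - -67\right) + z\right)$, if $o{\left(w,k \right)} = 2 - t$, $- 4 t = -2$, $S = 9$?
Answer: $135$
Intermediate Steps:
$t = \frac{1}{2}$ ($t = \left(- \frac{1}{4}\right) \left(-2\right) = \frac{1}{2} \approx 0.5$)
$z = 46$ ($z = 9 - -37 = 9 + 37 = 46$)
$o{\left(w,k \right)} = \frac{3}{2}$ ($o{\left(w,k \right)} = 2 - \frac{1}{2} = \frac{3}{2}$)
$o{\left(\frac{-6 - 3}{-6 - 1},-6 \right)} \left(\left(-23 - -67\right) + z\right) = \frac{3 \left(\left(-23 - -67\right) + 46\right)}{2} = \frac{3 \left(\left(-23 + 67\right) + 46\right)}{2} = \frac{3 \left(44 + 46\right)}{2} = \frac{3}{2} \cdot 90 = 135$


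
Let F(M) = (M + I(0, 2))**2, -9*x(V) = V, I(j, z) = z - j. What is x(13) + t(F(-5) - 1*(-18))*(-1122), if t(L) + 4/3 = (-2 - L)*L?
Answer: 7920185/9 ≈ 8.8002e+5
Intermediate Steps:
x(V) = -V/9
F(M) = (2 + M)**2 (F(M) = (M + (2 - 1*0))**2 = (M + (2 + 0))**2 = (M + 2)**2 = (2 + M)**2)
t(L) = -4/3 + L*(-2 - L) (t(L) = -4/3 + (-2 - L)*L = -4/3 + L*(-2 - L))
x(13) + t(F(-5) - 1*(-18))*(-1122) = -1/9*13 + (-4/3 - ((2 - 5)**2 - 1*(-18))**2 - 2*((2 - 5)**2 - 1*(-18)))*(-1122) = -13/9 + (-4/3 - ((-3)**2 + 18)**2 - 2*((-3)**2 + 18))*(-1122) = -13/9 + (-4/3 - (9 + 18)**2 - 2*(9 + 18))*(-1122) = -13/9 + (-4/3 - 1*27**2 - 2*27)*(-1122) = -13/9 + (-4/3 - 1*729 - 54)*(-1122) = -13/9 + (-4/3 - 729 - 54)*(-1122) = -13/9 - 2353/3*(-1122) = -13/9 + 880022 = 7920185/9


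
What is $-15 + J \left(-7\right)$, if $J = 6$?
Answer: $-57$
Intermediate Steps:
$-15 + J \left(-7\right) = -15 + 6 \left(-7\right) = -15 - 42 = -57$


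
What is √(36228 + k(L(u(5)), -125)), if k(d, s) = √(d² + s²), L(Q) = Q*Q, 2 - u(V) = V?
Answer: √(36228 + √15706) ≈ 190.67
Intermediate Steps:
u(V) = 2 - V
L(Q) = Q²
√(36228 + k(L(u(5)), -125)) = √(36228 + √(((2 - 1*5)²)² + (-125)²)) = √(36228 + √(((2 - 5)²)² + 15625)) = √(36228 + √(((-3)²)² + 15625)) = √(36228 + √(9² + 15625)) = √(36228 + √(81 + 15625)) = √(36228 + √15706)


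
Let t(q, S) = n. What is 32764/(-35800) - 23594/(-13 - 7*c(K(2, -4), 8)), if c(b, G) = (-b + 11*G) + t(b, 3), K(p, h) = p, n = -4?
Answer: 206358183/5253650 ≈ 39.279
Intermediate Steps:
t(q, S) = -4
c(b, G) = -4 - b + 11*G (c(b, G) = (-b + 11*G) - 4 = -4 - b + 11*G)
32764/(-35800) - 23594/(-13 - 7*c(K(2, -4), 8)) = 32764/(-35800) - 23594/(-13 - 7*(-4 - 1*2 + 11*8)) = 32764*(-1/35800) - 23594/(-13 - 7*(-4 - 2 + 88)) = -8191/8950 - 23594/(-13 - 7*82) = -8191/8950 - 23594/(-13 - 574) = -8191/8950 - 23594/(-587) = -8191/8950 - 23594*(-1/587) = -8191/8950 + 23594/587 = 206358183/5253650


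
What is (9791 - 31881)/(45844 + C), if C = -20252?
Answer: -11045/12796 ≈ -0.86316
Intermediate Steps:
(9791 - 31881)/(45844 + C) = (9791 - 31881)/(45844 - 20252) = -22090/25592 = -22090*1/25592 = -11045/12796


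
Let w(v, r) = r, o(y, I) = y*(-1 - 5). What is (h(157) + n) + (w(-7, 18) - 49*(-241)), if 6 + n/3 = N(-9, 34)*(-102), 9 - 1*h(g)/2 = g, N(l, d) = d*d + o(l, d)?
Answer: -358747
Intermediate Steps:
o(y, I) = -6*y (o(y, I) = y*(-6) = -6*y)
N(l, d) = d² - 6*l (N(l, d) = d*d - 6*l = d² - 6*l)
h(g) = 18 - 2*g
n = -370278 (n = -18 + 3*((34² - 6*(-9))*(-102)) = -18 + 3*((1156 + 54)*(-102)) = -18 + 3*(1210*(-102)) = -18 + 3*(-123420) = -18 - 370260 = -370278)
(h(157) + n) + (w(-7, 18) - 49*(-241)) = ((18 - 2*157) - 370278) + (18 - 49*(-241)) = ((18 - 314) - 370278) + (18 + 11809) = (-296 - 370278) + 11827 = -370574 + 11827 = -358747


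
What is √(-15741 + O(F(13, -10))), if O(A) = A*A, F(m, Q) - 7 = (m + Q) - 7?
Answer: 6*I*√437 ≈ 125.43*I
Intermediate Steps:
F(m, Q) = Q + m (F(m, Q) = 7 + ((m + Q) - 7) = 7 + ((Q + m) - 7) = 7 + (-7 + Q + m) = Q + m)
O(A) = A²
√(-15741 + O(F(13, -10))) = √(-15741 + (-10 + 13)²) = √(-15741 + 3²) = √(-15741 + 9) = √(-15732) = 6*I*√437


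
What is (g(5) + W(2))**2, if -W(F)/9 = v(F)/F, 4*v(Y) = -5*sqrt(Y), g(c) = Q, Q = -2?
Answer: 2153/32 - 45*sqrt(2)/2 ≈ 35.461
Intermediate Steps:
g(c) = -2
v(Y) = -5*sqrt(Y)/4 (v(Y) = (-5*sqrt(Y))/4 = -5*sqrt(Y)/4)
W(F) = 45/(4*sqrt(F)) (W(F) = -9*(-5*sqrt(F)/4)/F = -(-45)/(4*sqrt(F)) = 45/(4*sqrt(F)))
(g(5) + W(2))**2 = (-2 + 45/(4*sqrt(2)))**2 = (-2 + 45*(sqrt(2)/2)/4)**2 = (-2 + 45*sqrt(2)/8)**2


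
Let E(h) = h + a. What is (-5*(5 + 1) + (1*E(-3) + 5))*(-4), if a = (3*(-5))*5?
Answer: 412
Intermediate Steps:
a = -75 (a = -15*5 = -75)
E(h) = -75 + h (E(h) = h - 75 = -75 + h)
(-5*(5 + 1) + (1*E(-3) + 5))*(-4) = (-5*(5 + 1) + (1*(-75 - 3) + 5))*(-4) = (-5*6 + (1*(-78) + 5))*(-4) = (-30 + (-78 + 5))*(-4) = (-30 - 73)*(-4) = -103*(-4) = 412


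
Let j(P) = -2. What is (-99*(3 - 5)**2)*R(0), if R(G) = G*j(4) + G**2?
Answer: 0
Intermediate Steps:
R(G) = G**2 - 2*G (R(G) = G*(-2) + G**2 = -2*G + G**2 = G**2 - 2*G)
(-99*(3 - 5)**2)*R(0) = (-99*(3 - 5)**2)*(0*(-2 + 0)) = (-99*(-2)**2)*(0*(-2)) = -99*4*0 = -396*0 = 0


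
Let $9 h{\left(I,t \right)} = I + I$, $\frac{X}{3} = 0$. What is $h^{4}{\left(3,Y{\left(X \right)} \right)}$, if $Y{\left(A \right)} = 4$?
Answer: $\frac{16}{81} \approx 0.19753$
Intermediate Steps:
$X = 0$ ($X = 3 \cdot 0 = 0$)
$h{\left(I,t \right)} = \frac{2 I}{9}$ ($h{\left(I,t \right)} = \frac{I + I}{9} = \frac{2 I}{9}$)
$h^{4}{\left(3,Y{\left(X \right)} \right)} = \left(\frac{2}{9} \cdot 3\right)^{4} = \left(\frac{2}{3}\right)^{4} = \frac{16}{81}$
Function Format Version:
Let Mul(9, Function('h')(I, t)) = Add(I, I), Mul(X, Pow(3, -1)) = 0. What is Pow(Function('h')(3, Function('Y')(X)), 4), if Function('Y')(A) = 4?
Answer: Rational(16, 81) ≈ 0.19753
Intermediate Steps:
X = 0 (X = Mul(3, 0) = 0)
Function('h')(I, t) = Mul(Rational(2, 9), I) (Function('h')(I, t) = Mul(Rational(1, 9), Add(I, I)) = Mul(Rational(1, 9), Mul(2, I)) = Mul(Rational(2, 9), I))
Pow(Function('h')(3, Function('Y')(X)), 4) = Pow(Mul(Rational(2, 9), 3), 4) = Pow(Rational(2, 3), 4) = Rational(16, 81)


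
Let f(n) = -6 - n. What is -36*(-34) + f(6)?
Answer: 1212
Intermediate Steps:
-36*(-34) + f(6) = -36*(-34) + (-6 - 1*6) = 1224 + (-6 - 6) = 1224 - 12 = 1212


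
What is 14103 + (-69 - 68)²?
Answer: 32872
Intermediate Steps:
14103 + (-69 - 68)² = 14103 + (-137)² = 14103 + 18769 = 32872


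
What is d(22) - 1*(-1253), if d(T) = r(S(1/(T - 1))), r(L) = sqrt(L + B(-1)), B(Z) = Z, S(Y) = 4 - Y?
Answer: 1253 + sqrt(1302)/21 ≈ 1254.7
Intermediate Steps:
r(L) = sqrt(-1 + L) (r(L) = sqrt(L - 1) = sqrt(-1 + L))
d(T) = sqrt(3 - 1/(-1 + T)) (d(T) = sqrt(-1 + (4 - 1/(T - 1))) = sqrt(-1 + (4 - 1/(-1 + T))) = sqrt(3 - 1/(-1 + T)))
d(22) - 1*(-1253) = sqrt((-4 + 3*22)/(-1 + 22)) - 1*(-1253) = sqrt((-4 + 66)/21) + 1253 = sqrt((1/21)*62) + 1253 = sqrt(62/21) + 1253 = sqrt(1302)/21 + 1253 = 1253 + sqrt(1302)/21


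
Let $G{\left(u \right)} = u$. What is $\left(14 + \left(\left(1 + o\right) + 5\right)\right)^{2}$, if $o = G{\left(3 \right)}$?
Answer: $529$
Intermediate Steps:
$o = 3$
$\left(14 + \left(\left(1 + o\right) + 5\right)\right)^{2} = \left(14 + \left(\left(1 + 3\right) + 5\right)\right)^{2} = \left(14 + \left(4 + 5\right)\right)^{2} = \left(14 + 9\right)^{2} = 23^{2} = 529$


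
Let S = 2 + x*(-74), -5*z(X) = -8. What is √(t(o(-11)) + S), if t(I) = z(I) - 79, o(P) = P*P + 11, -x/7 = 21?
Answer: √270065/5 ≈ 103.94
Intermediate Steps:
x = -147 (x = -7*21 = -147)
z(X) = 8/5 (z(X) = -⅕*(-8) = 8/5)
o(P) = 11 + P² (o(P) = P² + 11 = 11 + P²)
t(I) = -387/5 (t(I) = 8/5 - 79 = -387/5)
S = 10880 (S = 2 - 147*(-74) = 2 + 10878 = 10880)
√(t(o(-11)) + S) = √(-387/5 + 10880) = √(54013/5) = √270065/5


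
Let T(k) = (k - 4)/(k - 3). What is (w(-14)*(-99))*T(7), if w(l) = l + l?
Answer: 2079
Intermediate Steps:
w(l) = 2*l
T(k) = (-4 + k)/(-3 + k)
(w(-14)*(-99))*T(7) = ((2*(-14))*(-99))*((-4 + 7)/(-3 + 7)) = (-28*(-99))*(3/4) = 2772*((1/4)*3) = 2772*(3/4) = 2079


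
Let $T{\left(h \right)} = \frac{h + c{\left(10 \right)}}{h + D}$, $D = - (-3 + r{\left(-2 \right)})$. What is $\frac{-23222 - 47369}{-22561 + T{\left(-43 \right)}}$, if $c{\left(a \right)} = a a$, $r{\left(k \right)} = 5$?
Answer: $\frac{1058865}{338434} \approx 3.1287$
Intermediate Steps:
$c{\left(a \right)} = a^{2}$
$D = -2$ ($D = - (-3 + 5) = \left(-1\right) 2 = -2$)
$T{\left(h \right)} = \frac{100 + h}{-2 + h}$ ($T{\left(h \right)} = \frac{h + 10^{2}}{h - 2} = \frac{h + 100}{-2 + h} = \frac{100 + h}{-2 + h}$)
$\frac{-23222 - 47369}{-22561 + T{\left(-43 \right)}} = \frac{-23222 - 47369}{-22561 + \frac{100 - 43}{-2 - 43}} = - \frac{70591}{-22561 + \frac{1}{-45} \cdot 57} = - \frac{70591}{-22561 - \frac{19}{15}} = - \frac{70591}{- \frac{338434}{15}} = \left(-70591\right) \left(- \frac{15}{338434}\right) = \frac{1058865}{338434}$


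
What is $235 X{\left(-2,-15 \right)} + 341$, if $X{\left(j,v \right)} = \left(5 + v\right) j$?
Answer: $5041$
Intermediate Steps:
$X{\left(j,v \right)} = j \left(5 + v\right)$
$235 X{\left(-2,-15 \right)} + 341 = 235 \left(- 2 \left(5 - 15\right)\right) + 341 = 235 \left(\left(-2\right) \left(-10\right)\right) + 341 = 235 \cdot 20 + 341 = 4700 + 341 = 5041$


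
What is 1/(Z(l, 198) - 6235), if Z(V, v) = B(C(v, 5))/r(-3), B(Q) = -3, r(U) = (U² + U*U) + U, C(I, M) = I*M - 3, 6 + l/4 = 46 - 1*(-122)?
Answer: -5/31176 ≈ -0.00016038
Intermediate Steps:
l = 648 (l = -24 + 4*(46 - 1*(-122)) = -24 + 4*(46 + 122) = -24 + 4*168 = -24 + 672 = 648)
C(I, M) = -3 + I*M
r(U) = U + 2*U² (r(U) = (U² + U²) + U = 2*U² + U = U + 2*U²)
Z(V, v) = -⅕ (Z(V, v) = -3*(-1/(3*(1 + 2*(-3)))) = -3*(-1/(3*(1 - 6))) = -3/((-3*(-5))) = -3/15 = -3*1/15 = -⅕)
1/(Z(l, 198) - 6235) = 1/(-⅕ - 6235) = 1/(-31176/5) = -5/31176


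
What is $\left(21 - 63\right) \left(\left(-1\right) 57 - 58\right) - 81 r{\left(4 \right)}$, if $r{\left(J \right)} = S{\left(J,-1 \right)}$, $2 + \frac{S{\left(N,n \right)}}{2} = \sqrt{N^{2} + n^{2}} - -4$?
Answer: $4506 - 162 \sqrt{17} \approx 3838.1$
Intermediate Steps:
$S{\left(N,n \right)} = 4 + 2 \sqrt{N^{2} + n^{2}}$ ($S{\left(N,n \right)} = -4 + 2 \left(\sqrt{N^{2} + n^{2}} - -4\right) = -4 + 2 \left(\sqrt{N^{2} + n^{2}} + 4\right) = -4 + 2 \left(4 + \sqrt{N^{2} + n^{2}}\right) = -4 + \left(8 + 2 \sqrt{N^{2} + n^{2}}\right) = 4 + 2 \sqrt{N^{2} + n^{2}}$)
$r{\left(J \right)} = 4 + 2 \sqrt{1 + J^{2}}$ ($r{\left(J \right)} = 4 + 2 \sqrt{J^{2} + \left(-1\right)^{2}} = 4 + 2 \sqrt{J^{2} + 1} = 4 + 2 \sqrt{1 + J^{2}}$)
$\left(21 - 63\right) \left(\left(-1\right) 57 - 58\right) - 81 r{\left(4 \right)} = \left(21 - 63\right) \left(\left(-1\right) 57 - 58\right) - 81 \left(4 + 2 \sqrt{1 + 4^{2}}\right) = - 42 \left(-57 - 58\right) - 81 \left(4 + 2 \sqrt{1 + 16}\right) = \left(-42\right) \left(-115\right) - 81 \left(4 + 2 \sqrt{17}\right) = 4830 - \left(324 + 162 \sqrt{17}\right) = 4506 - 162 \sqrt{17}$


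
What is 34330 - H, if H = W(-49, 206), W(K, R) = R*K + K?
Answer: 44473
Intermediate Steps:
W(K, R) = K + K*R (W(K, R) = K*R + K = K + K*R)
H = -10143 (H = -49*(1 + 206) = -49*207 = -10143)
34330 - H = 34330 - 1*(-10143) = 34330 + 10143 = 44473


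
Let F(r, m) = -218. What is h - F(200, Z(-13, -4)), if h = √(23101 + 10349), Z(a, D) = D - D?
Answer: 218 + 5*√1338 ≈ 400.89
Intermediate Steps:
Z(a, D) = 0
h = 5*√1338 (h = √33450 = 5*√1338 ≈ 182.89)
h - F(200, Z(-13, -4)) = 5*√1338 - 1*(-218) = 5*√1338 + 218 = 218 + 5*√1338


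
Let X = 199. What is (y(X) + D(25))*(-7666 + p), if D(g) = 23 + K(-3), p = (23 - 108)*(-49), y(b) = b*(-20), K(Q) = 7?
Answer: 13828950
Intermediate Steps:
y(b) = -20*b
p = 4165 (p = -85*(-49) = 4165)
D(g) = 30 (D(g) = 23 + 7 = 30)
(y(X) + D(25))*(-7666 + p) = (-20*199 + 30)*(-7666 + 4165) = (-3980 + 30)*(-3501) = -3950*(-3501) = 13828950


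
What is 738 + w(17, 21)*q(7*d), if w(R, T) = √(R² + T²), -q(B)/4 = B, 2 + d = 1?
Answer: 738 + 28*√730 ≈ 1494.5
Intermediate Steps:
d = -1 (d = -2 + 1 = -1)
q(B) = -4*B
738 + w(17, 21)*q(7*d) = 738 + √(17² + 21²)*(-28*(-1)) = 738 + √(289 + 441)*(-4*(-7)) = 738 + √730*28 = 738 + 28*√730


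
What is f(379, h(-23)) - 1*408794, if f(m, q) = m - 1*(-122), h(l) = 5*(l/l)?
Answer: -408293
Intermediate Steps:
h(l) = 5 (h(l) = 5*1 = 5)
f(m, q) = 122 + m (f(m, q) = m + 122 = 122 + m)
f(379, h(-23)) - 1*408794 = (122 + 379) - 1*408794 = 501 - 408794 = -408293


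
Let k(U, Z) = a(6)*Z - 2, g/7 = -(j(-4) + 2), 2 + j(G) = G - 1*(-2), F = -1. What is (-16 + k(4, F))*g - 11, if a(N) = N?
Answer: -347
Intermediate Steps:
j(G) = G (j(G) = -2 + (G - 1*(-2)) = -2 + (G + 2) = -2 + (2 + G) = G)
g = 14 (g = 7*(-(-4 + 2)) = 7*(-1*(-2)) = 7*2 = 14)
k(U, Z) = -2 + 6*Z (k(U, Z) = 6*Z - 2 = -2 + 6*Z)
(-16 + k(4, F))*g - 11 = (-16 + (-2 + 6*(-1)))*14 - 11 = (-16 + (-2 - 6))*14 - 11 = (-16 - 8)*14 - 11 = -24*14 - 11 = -336 - 11 = -347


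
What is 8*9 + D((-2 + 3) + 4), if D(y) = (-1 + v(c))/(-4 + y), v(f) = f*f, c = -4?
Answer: 87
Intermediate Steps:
v(f) = f²
D(y) = 15/(-4 + y) (D(y) = (-1 + (-4)²)/(-4 + y) = (-1 + 16)/(-4 + y) = 15/(-4 + y))
8*9 + D((-2 + 3) + 4) = 8*9 + 15/(-4 + ((-2 + 3) + 4)) = 72 + 15/(-4 + (1 + 4)) = 72 + 15/(-4 + 5) = 72 + 15/1 = 72 + 15*1 = 72 + 15 = 87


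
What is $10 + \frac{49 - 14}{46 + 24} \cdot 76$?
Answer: $48$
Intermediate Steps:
$10 + \frac{49 - 14}{46 + 24} \cdot 76 = 10 + \frac{49 + \left(-25 + 11\right)}{70} \cdot 76 = 10 + \left(49 - 14\right) \frac{1}{70} \cdot 76 = 10 + 35 \cdot \frac{1}{70} \cdot 76 = 10 + \frac{1}{2} \cdot 76 = 10 + 38 = 48$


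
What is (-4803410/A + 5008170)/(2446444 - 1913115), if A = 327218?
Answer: 819379283825/87257424361 ≈ 9.3904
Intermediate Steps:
(-4803410/A + 5008170)/(2446444 - 1913115) = (-4803410/327218 + 5008170)/(2446444 - 1913115) = (-4803410*1/327218 + 5008170)/533329 = (-2401705/163609 + 5008170)*(1/533329) = (819379283825/163609)*(1/533329) = 819379283825/87257424361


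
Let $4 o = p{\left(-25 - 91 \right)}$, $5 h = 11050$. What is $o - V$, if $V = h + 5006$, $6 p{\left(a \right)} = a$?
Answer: $- \frac{43325}{6} \approx -7220.8$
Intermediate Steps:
$h = 2210$ ($h = \frac{1}{5} \cdot 11050 = 2210$)
$p{\left(a \right)} = \frac{a}{6}$
$o = - \frac{29}{6}$ ($o = \frac{\frac{1}{6} \left(-25 - 91\right)}{4} = \frac{\frac{1}{6} \left(-116\right)}{4} = \frac{1}{4} \left(- \frac{58}{3}\right) = - \frac{29}{6} \approx -4.8333$)
$V = 7216$ ($V = 2210 + 5006 = 7216$)
$o - V = - \frac{29}{6} - 7216 = - \frac{43325}{6}$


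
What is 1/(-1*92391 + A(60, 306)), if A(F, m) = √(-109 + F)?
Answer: -92391/8536096930 - 7*I/8536096930 ≈ -1.0824e-5 - 8.2005e-10*I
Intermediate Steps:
1/(-1*92391 + A(60, 306)) = 1/(-1*92391 + √(-109 + 60)) = 1/(-92391 + √(-49)) = 1/(-92391 + 7*I) = (-92391 - 7*I)/8536096930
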